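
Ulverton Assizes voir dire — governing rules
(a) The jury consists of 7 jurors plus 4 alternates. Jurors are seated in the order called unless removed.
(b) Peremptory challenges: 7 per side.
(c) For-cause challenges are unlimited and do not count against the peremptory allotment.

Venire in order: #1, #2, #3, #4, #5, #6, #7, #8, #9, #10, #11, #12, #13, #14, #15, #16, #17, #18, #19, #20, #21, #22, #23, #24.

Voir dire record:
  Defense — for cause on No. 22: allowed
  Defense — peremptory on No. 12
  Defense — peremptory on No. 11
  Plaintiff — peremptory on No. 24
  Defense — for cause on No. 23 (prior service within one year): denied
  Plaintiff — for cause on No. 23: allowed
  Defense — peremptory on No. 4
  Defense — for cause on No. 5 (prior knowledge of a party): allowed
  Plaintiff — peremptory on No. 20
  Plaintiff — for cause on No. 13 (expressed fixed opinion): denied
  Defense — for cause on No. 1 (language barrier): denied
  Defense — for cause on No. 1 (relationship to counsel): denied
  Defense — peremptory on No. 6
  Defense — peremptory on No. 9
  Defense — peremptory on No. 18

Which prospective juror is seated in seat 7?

Removed: #4, #5, #6, #9, #11, #12, #18, #20, #22, #23, #24. (#1, #13 stay — for-cause denied.)
Seating in order: seats 1–7 → #1, #2, #3, #7, #8, #10, #13; alternates → #14, #15, #16, #17.
So seat 7 is #13.

13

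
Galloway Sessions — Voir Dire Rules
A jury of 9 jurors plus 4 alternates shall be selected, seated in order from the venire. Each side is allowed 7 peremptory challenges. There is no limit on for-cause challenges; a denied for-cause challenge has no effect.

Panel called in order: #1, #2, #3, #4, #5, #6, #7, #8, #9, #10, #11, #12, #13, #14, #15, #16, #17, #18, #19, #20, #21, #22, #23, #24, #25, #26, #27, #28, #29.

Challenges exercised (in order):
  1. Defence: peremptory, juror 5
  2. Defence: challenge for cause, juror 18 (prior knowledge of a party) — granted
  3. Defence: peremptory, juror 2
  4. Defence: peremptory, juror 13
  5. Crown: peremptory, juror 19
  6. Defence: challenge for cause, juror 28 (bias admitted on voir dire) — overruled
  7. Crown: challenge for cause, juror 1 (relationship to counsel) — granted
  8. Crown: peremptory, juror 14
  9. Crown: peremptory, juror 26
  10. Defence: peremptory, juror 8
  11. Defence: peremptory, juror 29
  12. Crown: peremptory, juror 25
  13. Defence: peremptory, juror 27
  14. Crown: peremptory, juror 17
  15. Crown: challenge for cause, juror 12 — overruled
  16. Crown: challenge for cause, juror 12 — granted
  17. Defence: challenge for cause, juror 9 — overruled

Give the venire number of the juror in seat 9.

16

Removed: #1, #2, #5, #8, #12, #13, #14, #17, #18, #19, #25, #26, #27, #29. (#9, #28 stay — for-cause denied.)
Filling seats in venire order through position 9: #3, #4, #6, #7, #9, #10, #11, #15, #16.
So seat 9 is #16.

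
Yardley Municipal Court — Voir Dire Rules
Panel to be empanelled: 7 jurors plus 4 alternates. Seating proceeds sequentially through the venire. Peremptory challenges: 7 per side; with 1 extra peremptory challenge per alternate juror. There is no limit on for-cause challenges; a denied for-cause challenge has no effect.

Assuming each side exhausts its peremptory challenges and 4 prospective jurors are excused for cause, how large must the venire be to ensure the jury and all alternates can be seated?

Seats to fill: 7 + 4 alternates = 11.
Peremptories: 7 + 1×4 = 11 per side × 2 sides = 22.
For-cause removals: 4.
Minimum venire: 11 + 22 + 4 = 37.

37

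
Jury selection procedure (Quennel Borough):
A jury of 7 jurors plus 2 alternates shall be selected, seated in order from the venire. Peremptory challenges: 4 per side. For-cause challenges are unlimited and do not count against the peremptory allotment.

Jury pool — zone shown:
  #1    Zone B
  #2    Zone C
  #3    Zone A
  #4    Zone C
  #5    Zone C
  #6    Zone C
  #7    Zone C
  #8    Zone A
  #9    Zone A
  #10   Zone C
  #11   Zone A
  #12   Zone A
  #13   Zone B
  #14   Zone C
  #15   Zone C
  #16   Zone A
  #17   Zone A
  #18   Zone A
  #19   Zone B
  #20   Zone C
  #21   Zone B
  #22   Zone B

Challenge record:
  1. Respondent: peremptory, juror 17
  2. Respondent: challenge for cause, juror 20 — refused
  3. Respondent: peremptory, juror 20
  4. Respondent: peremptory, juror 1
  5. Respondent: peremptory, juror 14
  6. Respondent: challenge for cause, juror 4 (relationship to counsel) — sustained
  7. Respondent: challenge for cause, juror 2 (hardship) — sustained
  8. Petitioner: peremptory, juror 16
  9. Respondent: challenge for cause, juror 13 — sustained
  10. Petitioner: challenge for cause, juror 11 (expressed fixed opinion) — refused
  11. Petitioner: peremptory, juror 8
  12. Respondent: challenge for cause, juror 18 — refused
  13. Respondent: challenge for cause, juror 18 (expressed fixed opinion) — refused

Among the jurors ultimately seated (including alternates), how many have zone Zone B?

Removed: #1, #2, #4, #8, #13, #14, #16, #17, #20.
Seated (9 incl. alternates): #3, #5, #6, #7, #9, #10, #11, #12, #15.
None of those are in Zone B → 0.

0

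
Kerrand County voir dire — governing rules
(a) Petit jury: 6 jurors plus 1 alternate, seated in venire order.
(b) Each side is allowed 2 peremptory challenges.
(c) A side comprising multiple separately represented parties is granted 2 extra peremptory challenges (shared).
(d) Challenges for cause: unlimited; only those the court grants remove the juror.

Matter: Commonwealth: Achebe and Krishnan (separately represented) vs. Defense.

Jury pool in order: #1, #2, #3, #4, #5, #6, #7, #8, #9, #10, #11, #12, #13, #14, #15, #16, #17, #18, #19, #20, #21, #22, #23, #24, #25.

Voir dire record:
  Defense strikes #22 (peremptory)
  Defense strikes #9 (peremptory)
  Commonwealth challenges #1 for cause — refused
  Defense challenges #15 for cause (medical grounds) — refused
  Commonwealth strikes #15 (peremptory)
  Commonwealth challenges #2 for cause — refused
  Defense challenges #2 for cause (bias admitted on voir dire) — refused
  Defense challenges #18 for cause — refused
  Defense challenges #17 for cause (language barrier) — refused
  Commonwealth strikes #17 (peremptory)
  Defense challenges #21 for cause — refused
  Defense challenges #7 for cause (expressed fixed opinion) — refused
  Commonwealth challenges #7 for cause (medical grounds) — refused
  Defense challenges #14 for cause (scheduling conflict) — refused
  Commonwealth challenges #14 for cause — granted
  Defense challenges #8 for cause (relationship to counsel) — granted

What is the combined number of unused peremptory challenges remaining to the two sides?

2

Commonwealth allotment: 2 base + 2 multi-party = 4. Defense allotment: 2.
Commonwealth peremptories used: #15, #17 — 2 (for-cause on #1, #2, #7, #14 don't count).
Defense peremptories used: #22, #9 — 2 (for-cause on #15, #2, #18, #17, #21, #7, #14, #8 don't count).
Remaining: (4 − 2) + (2 − 2) = 2.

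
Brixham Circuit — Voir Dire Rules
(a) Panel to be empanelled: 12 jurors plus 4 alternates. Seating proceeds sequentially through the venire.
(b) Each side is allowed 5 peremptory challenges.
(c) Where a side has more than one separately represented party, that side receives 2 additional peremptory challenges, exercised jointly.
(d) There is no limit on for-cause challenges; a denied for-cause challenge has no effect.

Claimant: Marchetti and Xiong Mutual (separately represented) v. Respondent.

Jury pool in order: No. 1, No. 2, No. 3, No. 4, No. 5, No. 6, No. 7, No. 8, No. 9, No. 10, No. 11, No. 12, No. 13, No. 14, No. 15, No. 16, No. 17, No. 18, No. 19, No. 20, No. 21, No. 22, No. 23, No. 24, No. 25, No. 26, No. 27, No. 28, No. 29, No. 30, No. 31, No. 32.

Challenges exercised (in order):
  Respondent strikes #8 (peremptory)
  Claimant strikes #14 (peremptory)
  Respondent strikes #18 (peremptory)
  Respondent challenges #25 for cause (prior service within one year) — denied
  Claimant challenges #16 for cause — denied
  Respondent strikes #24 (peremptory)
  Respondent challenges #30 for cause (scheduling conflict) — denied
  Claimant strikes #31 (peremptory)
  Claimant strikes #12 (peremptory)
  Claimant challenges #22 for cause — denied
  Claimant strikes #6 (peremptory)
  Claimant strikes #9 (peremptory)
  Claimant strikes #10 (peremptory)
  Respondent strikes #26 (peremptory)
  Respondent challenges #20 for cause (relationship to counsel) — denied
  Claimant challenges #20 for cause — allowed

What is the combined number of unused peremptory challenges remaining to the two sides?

Claimant allotment: 5 base + 2 multi-party = 7. Respondent allotment: 5.
Claimant peremptories used: #14, #31, #12, #6, #9, #10 — 6 (for-cause on #16, #22, #20 don't count).
Respondent peremptories used: #8, #18, #24, #26 — 4 (for-cause on #25, #30, #20 don't count).
Remaining: (7 − 6) + (5 − 4) = 2.

2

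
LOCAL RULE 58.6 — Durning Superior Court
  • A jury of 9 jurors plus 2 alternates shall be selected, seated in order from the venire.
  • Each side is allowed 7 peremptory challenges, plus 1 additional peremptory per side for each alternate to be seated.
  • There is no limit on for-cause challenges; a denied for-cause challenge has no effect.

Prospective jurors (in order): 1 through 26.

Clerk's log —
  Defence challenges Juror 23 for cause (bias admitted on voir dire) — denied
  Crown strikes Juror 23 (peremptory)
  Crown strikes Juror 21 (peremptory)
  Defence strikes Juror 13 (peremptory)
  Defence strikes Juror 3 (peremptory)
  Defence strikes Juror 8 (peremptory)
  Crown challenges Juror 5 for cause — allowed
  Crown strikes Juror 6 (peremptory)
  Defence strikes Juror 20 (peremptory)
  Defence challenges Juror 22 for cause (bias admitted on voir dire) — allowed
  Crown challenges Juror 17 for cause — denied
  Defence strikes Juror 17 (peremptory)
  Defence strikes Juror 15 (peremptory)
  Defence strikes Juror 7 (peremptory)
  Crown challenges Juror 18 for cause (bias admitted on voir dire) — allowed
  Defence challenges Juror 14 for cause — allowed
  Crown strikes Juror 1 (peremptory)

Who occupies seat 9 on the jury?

24

Removed: #1, #3, #5, #6, #7, #8, #13, #14, #15, #17, #18, #20, #21, #22, #23.
Seating in order: seats 1–9 → #2, #4, #9, #10, #11, #12, #16, #19, #24; alternates → #25, #26.
So seat 9 is #24.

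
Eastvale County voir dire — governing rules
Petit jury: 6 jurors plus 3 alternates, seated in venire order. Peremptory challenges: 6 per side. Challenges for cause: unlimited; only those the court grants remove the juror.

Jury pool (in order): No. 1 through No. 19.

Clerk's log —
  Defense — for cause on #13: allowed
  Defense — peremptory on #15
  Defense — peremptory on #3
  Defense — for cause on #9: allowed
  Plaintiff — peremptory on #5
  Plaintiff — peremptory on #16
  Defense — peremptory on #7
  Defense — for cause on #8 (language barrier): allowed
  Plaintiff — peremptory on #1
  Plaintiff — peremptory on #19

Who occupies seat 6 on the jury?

12

Removed: #1, #3, #5, #7, #8, #9, #13, #15, #16, #19.
Seating in order: seats 1–6 → #2, #4, #6, #10, #11, #12; alternates → #14, #17, #18.
So seat 6 is #12.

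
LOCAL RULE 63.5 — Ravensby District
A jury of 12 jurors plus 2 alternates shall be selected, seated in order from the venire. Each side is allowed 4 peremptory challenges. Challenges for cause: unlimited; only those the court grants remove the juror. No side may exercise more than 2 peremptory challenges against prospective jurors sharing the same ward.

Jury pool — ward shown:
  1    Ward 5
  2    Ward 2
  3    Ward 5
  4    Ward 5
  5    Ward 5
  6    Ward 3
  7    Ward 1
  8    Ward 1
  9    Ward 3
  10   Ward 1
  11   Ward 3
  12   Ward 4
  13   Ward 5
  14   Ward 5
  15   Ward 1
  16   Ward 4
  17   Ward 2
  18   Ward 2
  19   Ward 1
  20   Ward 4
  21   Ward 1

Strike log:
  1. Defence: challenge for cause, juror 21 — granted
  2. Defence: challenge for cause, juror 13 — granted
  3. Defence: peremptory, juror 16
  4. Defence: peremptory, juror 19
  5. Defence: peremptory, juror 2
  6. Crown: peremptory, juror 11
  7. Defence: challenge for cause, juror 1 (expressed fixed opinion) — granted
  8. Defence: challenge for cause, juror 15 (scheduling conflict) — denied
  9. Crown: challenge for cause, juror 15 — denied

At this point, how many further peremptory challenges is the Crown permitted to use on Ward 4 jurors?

Crown peremptories so far: #11 — 1 of 4 used, 3 left overall.
Against Ward 4: none yet — per-ward cap 2 leaves 2.
Binding limit: min(3, 2) = 2.

2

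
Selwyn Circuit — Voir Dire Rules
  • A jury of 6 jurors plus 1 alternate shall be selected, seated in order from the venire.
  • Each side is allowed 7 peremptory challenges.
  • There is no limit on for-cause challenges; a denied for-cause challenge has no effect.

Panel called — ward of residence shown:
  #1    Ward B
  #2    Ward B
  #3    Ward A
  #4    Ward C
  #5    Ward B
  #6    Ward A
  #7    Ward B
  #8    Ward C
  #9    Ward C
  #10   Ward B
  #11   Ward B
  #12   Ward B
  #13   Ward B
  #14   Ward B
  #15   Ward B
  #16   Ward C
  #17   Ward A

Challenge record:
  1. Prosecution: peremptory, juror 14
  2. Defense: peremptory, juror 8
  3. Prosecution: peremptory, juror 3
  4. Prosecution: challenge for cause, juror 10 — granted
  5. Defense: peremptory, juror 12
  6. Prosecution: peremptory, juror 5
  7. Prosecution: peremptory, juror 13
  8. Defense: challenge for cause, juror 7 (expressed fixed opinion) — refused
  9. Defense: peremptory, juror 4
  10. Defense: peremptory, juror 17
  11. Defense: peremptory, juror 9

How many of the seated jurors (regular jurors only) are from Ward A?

1

Removed: #3, #4, #5, #8, #9, #10, #12, #13, #14, #17.
Seated jurors 1–6: #1, #2, #6, #7, #11, #15 (alternates #16 not counted).
Of those, in Ward A: #6 → 1.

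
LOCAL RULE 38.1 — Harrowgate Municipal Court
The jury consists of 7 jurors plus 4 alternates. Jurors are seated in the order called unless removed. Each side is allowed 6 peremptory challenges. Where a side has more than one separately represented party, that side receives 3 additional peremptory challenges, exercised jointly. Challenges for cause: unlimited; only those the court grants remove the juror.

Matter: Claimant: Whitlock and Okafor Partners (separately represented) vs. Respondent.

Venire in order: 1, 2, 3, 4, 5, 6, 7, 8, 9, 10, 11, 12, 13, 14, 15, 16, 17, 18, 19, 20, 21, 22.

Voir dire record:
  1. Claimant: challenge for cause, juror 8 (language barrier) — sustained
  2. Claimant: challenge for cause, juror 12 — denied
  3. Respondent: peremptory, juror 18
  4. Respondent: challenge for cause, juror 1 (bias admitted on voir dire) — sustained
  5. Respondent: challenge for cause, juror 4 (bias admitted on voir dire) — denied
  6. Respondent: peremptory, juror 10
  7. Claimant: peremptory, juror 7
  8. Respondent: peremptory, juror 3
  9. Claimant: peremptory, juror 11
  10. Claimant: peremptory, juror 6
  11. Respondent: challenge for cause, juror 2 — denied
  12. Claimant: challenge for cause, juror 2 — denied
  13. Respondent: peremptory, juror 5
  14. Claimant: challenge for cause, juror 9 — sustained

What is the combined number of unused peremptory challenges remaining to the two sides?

8

Claimant allotment: 6 base + 3 multi-party = 9. Respondent allotment: 6.
Claimant peremptories used: #7, #11, #6 — 3 (for-cause on #8, #12, #2, #9 don't count).
Respondent peremptories used: #18, #10, #3, #5 — 4 (for-cause on #1, #4, #2 don't count).
Remaining: (9 − 3) + (6 − 4) = 8.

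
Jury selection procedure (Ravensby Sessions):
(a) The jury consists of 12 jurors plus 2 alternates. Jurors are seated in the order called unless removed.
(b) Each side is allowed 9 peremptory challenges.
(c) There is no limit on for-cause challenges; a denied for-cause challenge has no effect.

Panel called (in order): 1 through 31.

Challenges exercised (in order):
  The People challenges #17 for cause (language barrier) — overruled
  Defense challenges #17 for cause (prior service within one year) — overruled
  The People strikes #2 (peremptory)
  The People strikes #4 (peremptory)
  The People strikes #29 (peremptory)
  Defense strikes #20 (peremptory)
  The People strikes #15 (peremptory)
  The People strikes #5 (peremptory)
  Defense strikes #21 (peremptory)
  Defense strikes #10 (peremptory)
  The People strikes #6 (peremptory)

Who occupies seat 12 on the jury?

Removed: #2, #4, #5, #6, #10, #15, #20, #21, #29. (#17 stays — for-cause denied.)
Filling seats in venire order through position 12: #1, #3, #7, #8, #9, #11, #12, #13, #14, #16, #17, #18.
So seat 12 is #18.

18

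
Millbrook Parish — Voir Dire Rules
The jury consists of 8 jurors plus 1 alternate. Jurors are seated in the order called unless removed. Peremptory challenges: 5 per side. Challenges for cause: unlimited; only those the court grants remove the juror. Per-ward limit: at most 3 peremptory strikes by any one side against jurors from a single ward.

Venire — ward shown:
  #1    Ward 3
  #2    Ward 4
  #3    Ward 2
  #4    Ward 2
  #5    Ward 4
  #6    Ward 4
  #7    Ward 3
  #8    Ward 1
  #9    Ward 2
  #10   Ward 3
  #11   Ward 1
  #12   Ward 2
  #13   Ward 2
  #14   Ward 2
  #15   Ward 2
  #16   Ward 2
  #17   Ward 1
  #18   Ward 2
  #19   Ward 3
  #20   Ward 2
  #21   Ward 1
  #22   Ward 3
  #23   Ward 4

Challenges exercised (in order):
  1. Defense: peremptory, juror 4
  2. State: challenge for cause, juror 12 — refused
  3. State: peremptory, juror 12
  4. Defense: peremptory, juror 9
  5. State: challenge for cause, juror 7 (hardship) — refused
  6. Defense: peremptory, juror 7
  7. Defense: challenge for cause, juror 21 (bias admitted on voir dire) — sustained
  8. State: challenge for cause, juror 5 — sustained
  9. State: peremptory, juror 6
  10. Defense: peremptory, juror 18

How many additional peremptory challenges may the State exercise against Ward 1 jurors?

State peremptories so far: #12, #6 — 2 of 5 used, 3 left overall.
Against Ward 1: none yet — per-ward cap 3 leaves 3.
Binding limit: min(3, 3) = 3.

3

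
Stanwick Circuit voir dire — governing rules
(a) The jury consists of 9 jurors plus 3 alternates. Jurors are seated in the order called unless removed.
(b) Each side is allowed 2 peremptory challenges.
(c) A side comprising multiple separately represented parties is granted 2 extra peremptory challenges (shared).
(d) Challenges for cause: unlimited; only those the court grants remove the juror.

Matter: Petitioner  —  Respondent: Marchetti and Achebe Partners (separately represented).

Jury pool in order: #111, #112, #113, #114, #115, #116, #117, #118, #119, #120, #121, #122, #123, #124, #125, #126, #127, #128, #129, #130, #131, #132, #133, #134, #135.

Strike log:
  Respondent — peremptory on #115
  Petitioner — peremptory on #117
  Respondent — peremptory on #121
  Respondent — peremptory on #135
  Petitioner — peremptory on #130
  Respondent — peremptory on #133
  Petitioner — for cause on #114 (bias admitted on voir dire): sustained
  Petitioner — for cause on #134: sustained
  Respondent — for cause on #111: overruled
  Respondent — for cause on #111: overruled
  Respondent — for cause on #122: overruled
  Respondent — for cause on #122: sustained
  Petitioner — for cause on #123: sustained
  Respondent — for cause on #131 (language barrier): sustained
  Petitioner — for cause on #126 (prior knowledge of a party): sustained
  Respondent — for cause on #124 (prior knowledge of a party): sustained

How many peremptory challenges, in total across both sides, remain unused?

Petitioner allotment: 2. Respondent allotment: 2 base + 2 multi-party = 4.
Petitioner peremptories used: #117, #130 — 2 (for-cause on #114, #134, #123, #126 don't count).
Respondent peremptories used: #115, #121, #135, #133 — 4 (for-cause on #111, #111, #122, #122, #131, #124 don't count).
Remaining: (2 − 2) + (4 − 4) = 0.

0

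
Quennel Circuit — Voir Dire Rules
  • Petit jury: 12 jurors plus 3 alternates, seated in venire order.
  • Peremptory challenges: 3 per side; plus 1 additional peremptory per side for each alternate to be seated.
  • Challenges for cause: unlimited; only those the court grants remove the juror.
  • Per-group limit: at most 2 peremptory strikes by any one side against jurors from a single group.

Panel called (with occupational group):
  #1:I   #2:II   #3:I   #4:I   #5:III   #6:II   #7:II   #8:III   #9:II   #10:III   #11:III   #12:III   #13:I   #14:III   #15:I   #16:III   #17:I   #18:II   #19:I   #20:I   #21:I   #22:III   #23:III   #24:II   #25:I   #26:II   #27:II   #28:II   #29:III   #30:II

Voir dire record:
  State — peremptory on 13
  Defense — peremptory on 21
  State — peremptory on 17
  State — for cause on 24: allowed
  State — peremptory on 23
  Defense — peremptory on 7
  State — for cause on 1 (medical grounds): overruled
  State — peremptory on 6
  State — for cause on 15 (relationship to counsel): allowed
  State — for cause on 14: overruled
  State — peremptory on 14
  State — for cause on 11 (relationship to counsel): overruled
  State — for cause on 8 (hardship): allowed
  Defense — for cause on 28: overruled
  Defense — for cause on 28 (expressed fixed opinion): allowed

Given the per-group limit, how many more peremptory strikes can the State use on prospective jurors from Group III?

0

State peremptories so far: #13, #17, #23, #6, #14 — 5 of 6 used, 1 left overall.
Against Group III: #23, #14 — 2 used; per-group cap 2 leaves 0.
Binding limit: min(1, 0) = 0.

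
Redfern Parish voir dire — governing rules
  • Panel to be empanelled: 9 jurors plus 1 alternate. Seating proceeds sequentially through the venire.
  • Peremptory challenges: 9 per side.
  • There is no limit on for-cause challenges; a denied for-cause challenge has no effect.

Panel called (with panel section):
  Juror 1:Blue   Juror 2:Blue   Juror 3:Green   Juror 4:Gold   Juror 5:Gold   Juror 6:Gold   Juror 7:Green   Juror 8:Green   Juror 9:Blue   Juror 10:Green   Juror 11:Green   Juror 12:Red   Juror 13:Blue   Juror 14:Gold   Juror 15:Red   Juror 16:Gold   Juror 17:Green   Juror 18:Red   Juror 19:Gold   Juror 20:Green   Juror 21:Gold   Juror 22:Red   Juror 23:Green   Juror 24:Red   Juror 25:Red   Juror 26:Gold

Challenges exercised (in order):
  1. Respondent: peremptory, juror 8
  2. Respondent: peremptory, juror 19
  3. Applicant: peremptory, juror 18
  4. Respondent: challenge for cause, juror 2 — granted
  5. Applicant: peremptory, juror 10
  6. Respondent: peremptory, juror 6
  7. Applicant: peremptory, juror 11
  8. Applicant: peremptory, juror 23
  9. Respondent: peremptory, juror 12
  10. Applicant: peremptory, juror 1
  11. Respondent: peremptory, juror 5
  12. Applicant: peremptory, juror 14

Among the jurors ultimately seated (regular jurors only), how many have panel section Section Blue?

Removed: #1, #2, #5, #6, #8, #10, #11, #12, #14, #18, #19, #23.
Seated jurors 1–9: #3, #4, #7, #9, #13, #15, #16, #17, #20 (alternates #21 not counted).
Of those, in Section Blue: #9, #13 → 2.

2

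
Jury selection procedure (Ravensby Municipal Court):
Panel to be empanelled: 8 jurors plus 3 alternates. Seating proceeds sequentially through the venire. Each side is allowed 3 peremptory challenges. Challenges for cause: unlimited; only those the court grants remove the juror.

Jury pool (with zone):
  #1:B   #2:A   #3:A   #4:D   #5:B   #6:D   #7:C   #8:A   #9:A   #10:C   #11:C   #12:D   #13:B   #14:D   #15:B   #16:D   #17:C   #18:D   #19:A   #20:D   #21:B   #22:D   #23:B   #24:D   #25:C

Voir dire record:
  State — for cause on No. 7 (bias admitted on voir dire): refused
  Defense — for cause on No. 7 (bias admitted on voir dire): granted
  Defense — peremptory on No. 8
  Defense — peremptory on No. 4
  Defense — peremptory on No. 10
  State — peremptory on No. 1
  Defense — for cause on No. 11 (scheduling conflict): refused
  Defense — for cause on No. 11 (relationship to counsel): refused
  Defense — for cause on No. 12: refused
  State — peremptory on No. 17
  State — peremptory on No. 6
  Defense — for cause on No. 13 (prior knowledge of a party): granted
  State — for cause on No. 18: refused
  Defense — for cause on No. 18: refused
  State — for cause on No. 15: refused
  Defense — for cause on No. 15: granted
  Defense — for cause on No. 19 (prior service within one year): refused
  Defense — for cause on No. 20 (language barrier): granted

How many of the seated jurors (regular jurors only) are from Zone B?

Removed: #1, #4, #6, #7, #8, #10, #13, #15, #17, #20.
Seated jurors 1–8: #2, #3, #5, #9, #11, #12, #14, #16 (alternates #18, #19, #21 not counted).
Of those, in Zone B: #5 → 1.

1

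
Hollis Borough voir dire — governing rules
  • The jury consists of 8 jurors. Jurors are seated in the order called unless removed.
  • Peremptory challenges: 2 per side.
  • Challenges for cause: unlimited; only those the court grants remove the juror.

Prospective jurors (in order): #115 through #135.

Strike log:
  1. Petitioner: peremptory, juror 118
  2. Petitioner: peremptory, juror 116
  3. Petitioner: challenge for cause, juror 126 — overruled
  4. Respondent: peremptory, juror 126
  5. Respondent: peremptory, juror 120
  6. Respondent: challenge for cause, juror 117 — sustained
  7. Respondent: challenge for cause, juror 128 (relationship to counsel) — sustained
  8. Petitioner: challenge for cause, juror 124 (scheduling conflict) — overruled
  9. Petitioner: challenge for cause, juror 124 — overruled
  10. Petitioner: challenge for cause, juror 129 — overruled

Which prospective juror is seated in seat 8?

127

Removed: #116, #117, #118, #120, #126, #128. (#124, #129 stay — for-cause denied.)
Seating in order: seats 1–8 → #115, #119, #121, #122, #123, #124, #125, #127.
So seat 8 is #127.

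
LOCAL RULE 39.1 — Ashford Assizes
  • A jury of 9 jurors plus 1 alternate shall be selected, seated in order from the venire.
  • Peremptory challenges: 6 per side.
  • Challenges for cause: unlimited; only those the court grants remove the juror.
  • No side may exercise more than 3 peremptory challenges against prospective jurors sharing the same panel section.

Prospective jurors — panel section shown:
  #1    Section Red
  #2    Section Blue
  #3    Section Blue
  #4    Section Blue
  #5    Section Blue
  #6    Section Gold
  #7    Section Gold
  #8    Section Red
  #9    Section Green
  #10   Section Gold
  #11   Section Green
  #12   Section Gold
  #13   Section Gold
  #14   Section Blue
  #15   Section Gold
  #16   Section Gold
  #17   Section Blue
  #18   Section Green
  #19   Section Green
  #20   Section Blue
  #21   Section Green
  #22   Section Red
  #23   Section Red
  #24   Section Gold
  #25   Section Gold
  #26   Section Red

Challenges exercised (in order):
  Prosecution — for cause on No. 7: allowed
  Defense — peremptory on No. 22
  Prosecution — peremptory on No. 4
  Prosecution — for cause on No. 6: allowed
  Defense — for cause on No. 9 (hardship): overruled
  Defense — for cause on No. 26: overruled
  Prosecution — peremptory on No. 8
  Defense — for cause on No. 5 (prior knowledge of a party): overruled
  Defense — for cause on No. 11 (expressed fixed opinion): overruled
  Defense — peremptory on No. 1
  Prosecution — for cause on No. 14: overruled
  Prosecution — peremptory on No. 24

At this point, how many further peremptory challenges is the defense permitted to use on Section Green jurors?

Defense peremptories so far: #22, #1 — 2 of 6 used, 4 left overall.
Against Section Green: none yet — per-section cap 3 leaves 3.
Binding limit: min(4, 3) = 3.

3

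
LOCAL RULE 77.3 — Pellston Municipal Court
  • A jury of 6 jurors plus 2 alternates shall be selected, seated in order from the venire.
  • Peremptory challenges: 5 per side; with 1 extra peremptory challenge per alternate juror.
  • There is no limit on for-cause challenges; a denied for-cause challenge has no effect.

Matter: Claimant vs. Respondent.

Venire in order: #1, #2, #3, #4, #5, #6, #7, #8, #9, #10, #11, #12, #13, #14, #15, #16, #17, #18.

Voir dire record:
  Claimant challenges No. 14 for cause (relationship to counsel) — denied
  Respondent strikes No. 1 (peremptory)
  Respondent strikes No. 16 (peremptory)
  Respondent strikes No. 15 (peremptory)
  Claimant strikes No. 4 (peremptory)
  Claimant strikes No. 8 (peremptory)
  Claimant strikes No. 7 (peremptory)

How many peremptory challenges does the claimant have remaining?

Claimant allotment: 5 base + 1 × 2 alternates = 7.
Claimant peremptories used: #4, #8, #7 — 3 (the for-cause on #14 doesn't count).
Remaining: 7 − 3 = 4.

4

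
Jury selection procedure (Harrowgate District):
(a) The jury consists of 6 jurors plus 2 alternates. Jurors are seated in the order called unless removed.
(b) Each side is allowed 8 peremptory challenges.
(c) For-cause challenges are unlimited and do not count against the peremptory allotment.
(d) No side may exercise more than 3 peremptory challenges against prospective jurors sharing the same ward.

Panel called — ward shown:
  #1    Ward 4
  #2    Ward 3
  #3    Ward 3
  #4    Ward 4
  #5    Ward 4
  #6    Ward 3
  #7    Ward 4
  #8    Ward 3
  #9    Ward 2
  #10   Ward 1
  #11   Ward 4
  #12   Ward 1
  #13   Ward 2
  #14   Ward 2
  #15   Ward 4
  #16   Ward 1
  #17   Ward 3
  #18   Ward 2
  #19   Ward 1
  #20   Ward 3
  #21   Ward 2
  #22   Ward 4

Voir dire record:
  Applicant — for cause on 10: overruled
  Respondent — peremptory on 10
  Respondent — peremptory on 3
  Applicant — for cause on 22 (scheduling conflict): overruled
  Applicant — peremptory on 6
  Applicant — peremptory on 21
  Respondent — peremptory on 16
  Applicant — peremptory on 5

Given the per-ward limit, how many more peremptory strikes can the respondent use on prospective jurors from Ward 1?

1

Respondent peremptories so far: #10, #3, #16 — 3 of 8 used, 5 left overall.
Against Ward 1: #10, #16 — 2 used; per-ward cap 3 leaves 1.
Binding limit: min(5, 1) = 1.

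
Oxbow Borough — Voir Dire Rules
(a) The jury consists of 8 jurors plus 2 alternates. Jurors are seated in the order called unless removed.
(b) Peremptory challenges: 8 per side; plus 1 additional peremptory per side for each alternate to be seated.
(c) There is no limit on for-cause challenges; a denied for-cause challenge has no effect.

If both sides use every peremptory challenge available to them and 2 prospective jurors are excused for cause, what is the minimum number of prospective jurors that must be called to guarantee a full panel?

Seats to fill: 8 + 2 alternates = 10.
Peremptories: 8 + 1×2 = 10 per side × 2 sides = 20.
For-cause removals: 2.
Minimum venire: 10 + 20 + 2 = 32.

32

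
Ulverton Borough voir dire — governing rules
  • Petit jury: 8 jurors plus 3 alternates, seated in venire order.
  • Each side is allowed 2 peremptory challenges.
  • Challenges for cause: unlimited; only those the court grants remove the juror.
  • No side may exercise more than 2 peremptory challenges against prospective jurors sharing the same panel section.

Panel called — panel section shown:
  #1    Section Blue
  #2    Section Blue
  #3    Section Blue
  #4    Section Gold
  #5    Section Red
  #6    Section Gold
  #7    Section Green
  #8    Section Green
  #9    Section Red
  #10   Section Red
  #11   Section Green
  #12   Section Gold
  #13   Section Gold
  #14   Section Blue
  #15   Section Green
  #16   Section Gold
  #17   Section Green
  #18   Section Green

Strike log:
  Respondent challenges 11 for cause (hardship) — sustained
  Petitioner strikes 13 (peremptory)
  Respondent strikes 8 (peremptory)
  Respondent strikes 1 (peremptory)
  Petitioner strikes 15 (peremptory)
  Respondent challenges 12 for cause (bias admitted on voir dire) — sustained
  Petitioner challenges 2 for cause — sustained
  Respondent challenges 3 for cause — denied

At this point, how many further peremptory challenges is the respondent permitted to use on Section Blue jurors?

Respondent peremptories so far: #8, #1 — 2 of 2 used, 0 left overall.
Against Section Blue: #1 — 1 used; per-section cap 2 leaves 1.
Binding limit: min(0, 1) = 0.

0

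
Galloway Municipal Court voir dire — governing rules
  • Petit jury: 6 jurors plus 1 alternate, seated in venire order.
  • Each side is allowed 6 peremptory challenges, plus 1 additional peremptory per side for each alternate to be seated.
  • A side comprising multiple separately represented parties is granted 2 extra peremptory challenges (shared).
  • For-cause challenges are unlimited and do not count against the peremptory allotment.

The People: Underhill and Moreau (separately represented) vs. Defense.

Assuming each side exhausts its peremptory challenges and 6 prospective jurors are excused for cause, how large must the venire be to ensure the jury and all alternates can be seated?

Seats to fill: 6 + 1 alternates = 7.
Peremptories — The People: 6 + 1×1 + 2 = 9; Defense: 6 + 1×1 = 7; total 16.
For-cause removals: 6.
Minimum venire: 7 + 16 + 6 = 29.

29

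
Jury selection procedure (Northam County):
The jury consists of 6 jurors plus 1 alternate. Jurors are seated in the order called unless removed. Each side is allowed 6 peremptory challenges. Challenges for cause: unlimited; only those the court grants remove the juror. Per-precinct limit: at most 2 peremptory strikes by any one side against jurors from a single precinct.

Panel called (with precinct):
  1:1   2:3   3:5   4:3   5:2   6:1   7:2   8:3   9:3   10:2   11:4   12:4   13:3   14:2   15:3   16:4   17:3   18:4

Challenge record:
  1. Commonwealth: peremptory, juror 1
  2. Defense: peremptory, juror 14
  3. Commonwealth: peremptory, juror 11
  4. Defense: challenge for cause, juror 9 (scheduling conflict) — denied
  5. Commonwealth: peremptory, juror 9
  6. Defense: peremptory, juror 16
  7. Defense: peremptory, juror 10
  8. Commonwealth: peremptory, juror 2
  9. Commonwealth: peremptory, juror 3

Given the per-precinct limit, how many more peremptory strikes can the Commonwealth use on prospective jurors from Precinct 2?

Commonwealth peremptories so far: #1, #11, #9, #2, #3 — 5 of 6 used, 1 left overall.
Against Precinct 2: none yet — per-precinct cap 2 leaves 2.
Binding limit: min(1, 2) = 1.

1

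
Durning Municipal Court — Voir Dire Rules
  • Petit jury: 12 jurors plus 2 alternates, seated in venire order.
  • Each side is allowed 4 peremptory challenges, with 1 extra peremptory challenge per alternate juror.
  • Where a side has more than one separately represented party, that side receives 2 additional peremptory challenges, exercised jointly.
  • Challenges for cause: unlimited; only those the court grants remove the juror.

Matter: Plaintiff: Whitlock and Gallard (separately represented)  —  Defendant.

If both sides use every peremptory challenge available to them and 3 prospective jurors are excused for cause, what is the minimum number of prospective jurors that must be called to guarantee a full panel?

Seats to fill: 12 + 2 alternates = 14.
Peremptories — Plaintiff: 4 + 1×2 + 2 = 8; Defendant: 4 + 1×2 = 6; total 14.
For-cause removals: 3.
Minimum venire: 14 + 14 + 3 = 31.

31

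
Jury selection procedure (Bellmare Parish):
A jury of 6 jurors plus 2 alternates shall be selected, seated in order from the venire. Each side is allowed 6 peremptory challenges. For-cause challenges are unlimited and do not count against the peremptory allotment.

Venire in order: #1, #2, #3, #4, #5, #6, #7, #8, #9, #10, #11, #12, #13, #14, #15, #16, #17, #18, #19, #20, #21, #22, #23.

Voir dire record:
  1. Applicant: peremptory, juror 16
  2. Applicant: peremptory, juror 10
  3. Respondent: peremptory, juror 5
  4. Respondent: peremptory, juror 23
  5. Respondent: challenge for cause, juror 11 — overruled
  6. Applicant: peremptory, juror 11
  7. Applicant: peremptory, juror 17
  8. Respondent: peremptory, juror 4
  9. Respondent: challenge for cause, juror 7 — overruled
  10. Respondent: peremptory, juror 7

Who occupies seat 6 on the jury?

9

Removed: #4, #5, #7, #10, #11, #16, #17, #23.
Seating in order: seats 1–6 → #1, #2, #3, #6, #8, #9; alternates → #12, #13.
So seat 6 is #9.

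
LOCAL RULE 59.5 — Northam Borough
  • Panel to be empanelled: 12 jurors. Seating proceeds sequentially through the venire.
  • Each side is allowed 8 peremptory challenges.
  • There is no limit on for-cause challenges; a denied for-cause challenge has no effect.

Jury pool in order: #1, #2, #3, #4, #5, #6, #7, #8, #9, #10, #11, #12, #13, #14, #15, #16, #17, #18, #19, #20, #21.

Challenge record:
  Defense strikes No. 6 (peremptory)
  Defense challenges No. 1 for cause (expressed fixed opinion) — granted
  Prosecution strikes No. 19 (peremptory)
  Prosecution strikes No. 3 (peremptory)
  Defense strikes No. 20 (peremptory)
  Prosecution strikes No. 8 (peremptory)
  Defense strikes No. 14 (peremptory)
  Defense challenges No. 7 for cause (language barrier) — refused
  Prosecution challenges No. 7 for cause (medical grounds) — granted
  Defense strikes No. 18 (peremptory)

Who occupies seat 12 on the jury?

21

Removed: #1, #3, #6, #7, #8, #14, #18, #19, #20.
Filling seats in venire order through position 12: #2, #4, #5, #9, #10, #11, #12, #13, #15, #16, #17, #21.
So seat 12 is #21.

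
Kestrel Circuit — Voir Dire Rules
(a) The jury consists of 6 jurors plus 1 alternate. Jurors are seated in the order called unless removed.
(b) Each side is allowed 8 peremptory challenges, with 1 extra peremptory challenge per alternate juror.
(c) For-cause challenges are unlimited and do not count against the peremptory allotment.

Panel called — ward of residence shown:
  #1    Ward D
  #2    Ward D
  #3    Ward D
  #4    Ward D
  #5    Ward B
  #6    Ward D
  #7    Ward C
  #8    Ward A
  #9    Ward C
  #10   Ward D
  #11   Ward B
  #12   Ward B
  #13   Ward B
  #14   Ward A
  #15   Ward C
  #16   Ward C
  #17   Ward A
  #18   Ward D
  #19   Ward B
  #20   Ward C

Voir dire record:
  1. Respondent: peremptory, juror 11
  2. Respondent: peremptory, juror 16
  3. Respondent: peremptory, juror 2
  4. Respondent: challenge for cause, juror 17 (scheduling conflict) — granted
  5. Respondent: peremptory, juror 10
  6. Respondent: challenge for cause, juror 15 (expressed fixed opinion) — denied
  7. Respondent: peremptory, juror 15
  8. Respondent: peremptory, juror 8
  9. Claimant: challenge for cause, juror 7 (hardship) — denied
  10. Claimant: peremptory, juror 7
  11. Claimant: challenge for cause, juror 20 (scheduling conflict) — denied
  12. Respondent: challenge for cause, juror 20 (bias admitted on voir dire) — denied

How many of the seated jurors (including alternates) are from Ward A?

Removed: #2, #7, #8, #10, #11, #15, #16, #17.
Seated (7 incl. alternates): #1, #3, #4, #5, #6, #9, #12.
None of those are in Ward A → 0.

0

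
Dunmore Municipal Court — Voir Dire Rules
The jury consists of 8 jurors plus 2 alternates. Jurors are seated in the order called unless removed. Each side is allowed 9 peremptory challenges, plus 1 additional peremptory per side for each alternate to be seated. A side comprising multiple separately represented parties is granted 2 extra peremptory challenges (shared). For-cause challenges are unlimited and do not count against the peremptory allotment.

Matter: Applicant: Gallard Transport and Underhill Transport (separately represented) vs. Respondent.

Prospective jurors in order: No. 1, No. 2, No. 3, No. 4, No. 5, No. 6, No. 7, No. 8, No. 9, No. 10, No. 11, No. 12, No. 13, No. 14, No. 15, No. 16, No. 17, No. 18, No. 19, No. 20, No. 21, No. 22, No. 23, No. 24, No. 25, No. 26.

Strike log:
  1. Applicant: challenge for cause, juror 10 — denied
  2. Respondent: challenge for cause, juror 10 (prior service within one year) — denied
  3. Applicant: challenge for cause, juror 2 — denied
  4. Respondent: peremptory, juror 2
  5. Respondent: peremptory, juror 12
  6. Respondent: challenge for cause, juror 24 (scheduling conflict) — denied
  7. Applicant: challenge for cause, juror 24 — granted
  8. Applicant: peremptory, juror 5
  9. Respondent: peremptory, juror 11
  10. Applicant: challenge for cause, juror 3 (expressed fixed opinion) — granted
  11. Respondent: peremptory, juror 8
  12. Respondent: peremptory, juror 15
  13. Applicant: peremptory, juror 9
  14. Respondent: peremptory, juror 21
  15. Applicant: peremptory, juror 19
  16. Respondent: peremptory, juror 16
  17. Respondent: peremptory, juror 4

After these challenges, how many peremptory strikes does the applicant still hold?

Applicant allotment: 9 base + 1 × 2 alternates + 2 multi-party = 13.
Applicant peremptories used: #5, #9, #19 — 3 (for-cause on #10, #2, #24, #3 don't count).
Remaining: 13 − 3 = 10.

10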